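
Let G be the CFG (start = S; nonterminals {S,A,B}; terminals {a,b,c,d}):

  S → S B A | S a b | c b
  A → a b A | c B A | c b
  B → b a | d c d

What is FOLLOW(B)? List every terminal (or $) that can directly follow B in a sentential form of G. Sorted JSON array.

Compute FIRST by fixpoint:
pass 1:
  A via A→a b A: +{a}
  A via A→c B A: +{c}
  B via B→b a: +{b}
  B via B→d c d: +{d}
  S via S→c b: +{c}
  S: {c}  A: {a,c}  B: {b,d}
pass 2: done
  S: {c}  A: {a,c}  B: {b,d}

Compute FOLLOW by fixpoint:
initialize: $ ∈ FOLLOW(S)
[1]
  A→c B A: FOLLOW(B) ⊇ FIRST(A) = {a,c}; new: +{a,c}
  S→S B A: FOLLOW(S) ⊇ FIRST(B) = {b,d}; new: +{b,d}
  S→S B A: FOLLOW(A) ⊇ FOLLOW(S) ⊇ {$,b,d}; new: +{$,b,d}
  S→S a b: FOLLOW(S) ⊇ FIRST(a) = {a}; new: +{a}
  S: {$,a,b,d}  A: {$,b,d}  B: {a,c}
[2]
  S→S B A: FOLLOW(A) ⊇ FOLLOW(S) ⊇ {$,a,b,d}; new: +{a}
  S: {$,a,b,d}  A: {$,a,b,d}  B: {a,c}
[3] (no change)
  S: {$,a,b,d}  A: {$,a,b,d}  B: {a,c}

FOLLOW(B) = ["a", "c"]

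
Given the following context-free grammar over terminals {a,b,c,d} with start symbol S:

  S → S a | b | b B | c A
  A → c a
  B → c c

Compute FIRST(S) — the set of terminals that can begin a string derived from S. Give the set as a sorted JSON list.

FIRST sets, iterate to fixpoint:
[1]
  A via A→c a: +{c}
  B via B→c c: +{c}
  S via S→b: +{b}
  S via S→c A: +{c}
  FIRST[S]={b,c}  FIRST[A]={c}  FIRST[B]={c}
[2] (no change)
  FIRST[S]={b,c}  FIRST[A]={c}  FIRST[B]={c}

FIRST(S) = ["b", "c"]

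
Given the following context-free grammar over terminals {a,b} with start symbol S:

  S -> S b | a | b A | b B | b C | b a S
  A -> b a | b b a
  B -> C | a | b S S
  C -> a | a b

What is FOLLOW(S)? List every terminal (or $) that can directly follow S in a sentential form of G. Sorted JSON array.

FIRST iteration:
round 1:
  A via A→b a: +{b}
  B via B→a: +{a}
  B via B→b S S: +{b}
  C via C→a: +{a}
  S via S→a: +{a}
  S via S→b A: +{b}
  FIRST[S]={a,b}  FIRST[A]={b}  FIRST[B]={a,b}  FIRST[C]={a}
round 2: — fixpoint
  FIRST[S]={a,b}  FIRST[A]={b}  FIRST[B]={a,b}  FIRST[C]={a}

FOLLOW sets:
seed FOLLOW(S) with $
pass 1:
  B→b S S: FOLLOW(S) ⊇ FIRST(S) = {a,b}; new: +{a,b}
  S→b A: FOLLOW(A) ⊇ FOLLOW(S) ⊇ {$,a,b}; new: +{$,a,b}
  S→b B: FOLLOW(B) ⊇ FOLLOW(S) ⊇ {$,a,b}; new: +{$,a,b}
  S→b C: FOLLOW(C) ⊇ FOLLOW(S) ⊇ {$,a,b}; new: +{$,a,b}
  S: {$,a,b}  A: {$,a,b}  B: {$,a,b}  C: {$,a,b}
pass 2: (stable)
  S: {$,a,b}  A: {$,a,b}  B: {$,a,b}  C: {$,a,b}

FOLLOW(S) = ["$", "a", "b"]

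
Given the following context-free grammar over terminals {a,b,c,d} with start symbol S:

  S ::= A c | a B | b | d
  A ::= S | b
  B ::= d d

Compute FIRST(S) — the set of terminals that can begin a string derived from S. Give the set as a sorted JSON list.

FIRST sets, iterate to fixpoint:
iter 1:
  A via A→b: +{b}
  B via B→d d: +{d}
  S via S→A c: +{b}
  S via S→a B: +{a}
  S via S→d: +{d}
  FIRST(S)={a,b,d}  FIRST(A)={b}  FIRST(B)={d}
iter 2:
  A via A→S: +{a,d}
  FIRST(S)={a,b,d}  FIRST(A)={a,b,d}  FIRST(B)={d}
iter 3: — fixpoint
  FIRST(S)={a,b,d}  FIRST(A)={a,b,d}  FIRST(B)={d}

FIRST(S) = ["a", "b", "d"]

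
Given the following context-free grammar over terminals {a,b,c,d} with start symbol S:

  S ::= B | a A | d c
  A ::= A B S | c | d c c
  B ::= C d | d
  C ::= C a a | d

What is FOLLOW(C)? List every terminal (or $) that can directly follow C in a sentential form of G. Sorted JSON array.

FIRST iteration:
iter 1:
  A via A→c: +{c}
  A via A→d c c: +{d}
  B via B→d: +{d}
  C via C→d: +{d}
  S via S→B: +{d}
  S via S→a A: +{a}
  S: {a,d}  A: {c,d}  B: {d}  C: {d}
iter 2: (stable)
  S: {a,d}  A: {c,d}  B: {d}  C: {d}

Compute FOLLOW by fixpoint:
FOLLOW(S) := {$}
[1]
  A→A B S: FOLLOW(A) ⊇ FIRST(B) = {d}; new: +{d}
  A→A B S: FOLLOW(B) ⊇ FIRST(S) = {a,d}; new: +{a,d}
  A→A B S: FOLLOW(S) ⊇ FOLLOW(A) ⊇ {d}; new: +{d}
  B→C d: FOLLOW(C) ⊇ FIRST(d) = {d}; new: +{d}
  C→C a a: FOLLOW(C) ⊇ FIRST(a) = {a}; new: +{a}
  S→B: FOLLOW(B) ⊇ FOLLOW(S) ⊇ {$,d}; new: +{$}
  S→a A: FOLLOW(A) ⊇ FOLLOW(S) ⊇ {$,d}; new: +{$}
  S: {$,d}  A: {$,d}  B: {$,a,d}  C: {a,d}
[2] — fixpoint
  S: {$,d}  A: {$,d}  B: {$,a,d}  C: {a,d}

FOLLOW(C) = ["a", "d"]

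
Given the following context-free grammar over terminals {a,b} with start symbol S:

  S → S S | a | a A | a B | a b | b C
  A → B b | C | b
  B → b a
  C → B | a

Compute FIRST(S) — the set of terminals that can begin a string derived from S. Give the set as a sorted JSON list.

FIRST sets, iterate to fixpoint:
[1]
  A via A→b: +{b}
  B via B→b a: +{b}
  C via C→B: +{b}
  C via C→a: +{a}
  S via S→a: +{a}
  S via S→b C: +{b}
  FIRST[S]={a,b}  FIRST[A]={b}  FIRST[B]={b}  FIRST[C]={a,b}
[2]
  A via A→C: +{a}
  FIRST[S]={a,b}  FIRST[A]={a,b}  FIRST[B]={b}  FIRST[C]={a,b}
[3] (no change)
  FIRST[S]={a,b}  FIRST[A]={a,b}  FIRST[B]={b}  FIRST[C]={a,b}

FIRST(S) = ["a", "b"]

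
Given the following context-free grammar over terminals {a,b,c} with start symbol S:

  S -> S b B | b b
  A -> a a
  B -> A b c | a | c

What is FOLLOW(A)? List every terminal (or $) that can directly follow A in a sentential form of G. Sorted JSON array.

FIRST sets, iterate to fixpoint:
iter 1:
  A via A→a a: +{a}
  B via B→A b c: +{a}
  B via B→c: +{c}
  S via S→b b: +{b}
  S: {b}  A: {a}  B: {a,c}
iter 2: done
  S: {b}  A: {a}  B: {a,c}

FOLLOW iteration:
initialize: $ ∈ FOLLOW(S)
iter 1:
  B→A b c: FOLLOW(A) ⊇ FIRST(b) = {b}; new: +{b}
  S→S b B: FOLLOW(S) ⊇ FIRST(b) = {b}; new: +{b}
  S→S b B: FOLLOW(B) ⊇ FOLLOW(S) ⊇ {$,b}; new: +{$,b}
  FOLLOW[S]={$,b}  FOLLOW[A]={b}  FOLLOW[B]={$,b}
iter 2: (no change)
  FOLLOW[S]={$,b}  FOLLOW[A]={b}  FOLLOW[B]={$,b}

FOLLOW(A) = ["b"]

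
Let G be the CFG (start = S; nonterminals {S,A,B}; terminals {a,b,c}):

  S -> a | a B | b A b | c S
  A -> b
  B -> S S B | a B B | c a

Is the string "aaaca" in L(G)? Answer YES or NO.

Convert to CNF:
  S -> T0 B | T1 S | T2 X5 | a
  A -> b
  B -> S X3 | T0 X4 | T1 T0
  T0 -> a
  T1 -> c
  T2 -> b
  X3 -> S B
  X4 -> B B
  X5 -> A T2

CYK fill:
  cell(0,0) a: {S,T0}  orig:{S}
  cell(1,1) a: {S,T0}  orig:{S}
  cell(2,2) a: {S,T0}  orig:{S}
  cell(3,3) c: {T1}  orig:{}
  cell(4,4) a: {S,T0}  orig:{S}
  cell(0,1) aa: ∅
  cell(1,2) aa: ∅
  cell(2,3) ac: ∅
  cell(3,4) ca: {B,S}
  cell(0,2) aaa: ∅
  cell(1,3) aac: ∅
  cell(2,4) aca: {S,X3}  orig:{S}
  cell(0,3) aaac: ∅
  cell(1,4) aaca: {B}
  cell(0,4) aaaca: {S,X3}  orig:{S}

S ∈ T[0,4] ⇒ YES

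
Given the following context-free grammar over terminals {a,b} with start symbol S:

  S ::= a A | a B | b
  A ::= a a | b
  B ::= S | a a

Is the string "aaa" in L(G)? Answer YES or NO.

Convert to CNF:
  S -> T0 A | T0 B | b
  A -> T0 T0 | b
  B -> T0 A | T0 B | T0 T0 | b
  T0 -> a

CYK fill:
  cell(0,0) a: {T0}  orig:{}
  cell(1,1) a: {T0}  orig:{}
  cell(2,2) a: {T0}  orig:{}
  cell(0,1) aa: {A,B}
  cell(1,2) aa: {A,B}
  cell(0,2) aaa: {B,S}

S ∈ T[0,2] ⇒ YES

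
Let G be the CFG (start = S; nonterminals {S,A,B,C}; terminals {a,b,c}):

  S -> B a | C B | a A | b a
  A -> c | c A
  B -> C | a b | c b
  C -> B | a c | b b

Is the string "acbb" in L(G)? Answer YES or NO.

Convert to CNF:
  S -> B T1 | C B | T1 A | T2 T1
  A -> T0 A | c
  B -> T0 T2 | T1 T0 | T1 T2 | T2 T2
  C -> T0 T2 | T1 T0 | T1 T2 | T2 T2
  T0 -> c
  T1 -> a
  T2 -> b

Fill CYK table bottom-up:
  T[0,0] 'a' = {T1}  orig:{}
  T[1,1] 'c' = {A,T0}  orig:{A}
  T[2,2] 'b' = {T2}  orig:{}
  T[3,3] 'b' = {T2}  orig:{}
  T[0,1] 'ac' = {B,C,S}
  T[1,2] 'cb' = {B,C}
  T[2,3] 'bb' = {B,C}
  T[0,2] 'acb' = ∅
  T[1,3] 'cbb' = ∅
  T[0,3] 'acbb' = {S}

S ∈ T[0,3] ⇒ YES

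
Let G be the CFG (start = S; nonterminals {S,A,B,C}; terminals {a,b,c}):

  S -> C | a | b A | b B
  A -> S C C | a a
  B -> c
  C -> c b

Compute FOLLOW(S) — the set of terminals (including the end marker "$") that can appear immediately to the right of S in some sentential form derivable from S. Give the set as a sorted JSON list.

Compute FIRST by fixpoint:
round 1:
  A via A→a a: +{a}
  B via B→c: +{c}
  C via C→c b: +{c}
  S via S→C: +{c}
  S via S→a: +{a}
  S via S→b A: +{b}
  S: {a,b,c}  A: {a}  B: {c}  C: {c}
round 2:
  A via A→S C C: +{b,c}
  S: {a,b,c}  A: {a,b,c}  B: {c}  C: {c}
round 3: (no change)
  S: {a,b,c}  A: {a,b,c}  B: {c}  C: {c}

FOLLOW iteration:
seed FOLLOW(S) with $
[1]
  A→S C C: FOLLOW(S) ⊇ FIRST(C) = {c}; new: +{c}
  A→S C C: FOLLOW(C) ⊇ FIRST(C) = {c}; new: +{c}
  S→C: FOLLOW(C) ⊇ FOLLOW(S) ⊇ {$,c}; new: +{$}
  S→b A: FOLLOW(A) ⊇ FOLLOW(S) ⊇ {$,c}; new: +{$,c}
  S→b B: FOLLOW(B) ⊇ FOLLOW(S) ⊇ {$,c}; new: +{$,c}
  FOLLOW(S)={$,c}  FOLLOW(A)={$,c}  FOLLOW(B)={$,c}  FOLLOW(C)={$,c}
[2] — fixpoint
  FOLLOW(S)={$,c}  FOLLOW(A)={$,c}  FOLLOW(B)={$,c}  FOLLOW(C)={$,c}

FOLLOW(S) = ["$", "c"]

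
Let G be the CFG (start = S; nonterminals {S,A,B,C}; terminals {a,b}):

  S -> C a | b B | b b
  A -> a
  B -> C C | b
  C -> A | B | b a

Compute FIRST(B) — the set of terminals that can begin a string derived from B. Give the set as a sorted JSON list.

Compute FIRST by fixpoint:
[1]
  A via A→a: +{a}
  B via B→b: +{b}
  C via C→A: +{a}
  C via C→B: +{b}
  S via S→C a: +{a,b}
  FIRST[S]={a,b}  FIRST[A]={a}  FIRST[B]={b}  FIRST[C]={a,b}
[2]
  B via B→C C: +{a}
  FIRST[S]={a,b}  FIRST[A]={a}  FIRST[B]={a,b}  FIRST[C]={a,b}
[3] done
  FIRST[S]={a,b}  FIRST[A]={a}  FIRST[B]={a,b}  FIRST[C]={a,b}

FIRST(B) = ["a", "b"]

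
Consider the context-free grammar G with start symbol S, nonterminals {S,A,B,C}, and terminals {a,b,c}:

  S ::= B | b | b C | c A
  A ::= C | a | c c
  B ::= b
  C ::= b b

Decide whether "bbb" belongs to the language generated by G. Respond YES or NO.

CNF form of G:
  S -> T0 C | T1 A | b
  A -> T0 T0 | T1 T1 | a
  B -> b
  C -> T0 T0
  T0 -> b
  T1 -> c

Fill CYK table bottom-up:
  cell(0,0) b: {B,S,T0}  orig:{B,S}
  cell(1,1) b: {B,S,T0}  orig:{B,S}
  cell(2,2) b: {B,S,T0}  orig:{B,S}
  cell(0,1) bb: {A,C}
  cell(1,2) bb: {A,C}
  cell(0,2) bbb: {S}

S ∈ T[0,2] ⇒ YES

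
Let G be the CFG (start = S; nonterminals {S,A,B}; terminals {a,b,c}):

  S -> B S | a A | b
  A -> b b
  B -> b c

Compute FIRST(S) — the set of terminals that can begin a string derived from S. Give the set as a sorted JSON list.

FIRST sets, iterate to fixpoint:
round 1:
  A via A→b b: +{b}
  B via B→b c: +{b}
  S via S→B S: +{b}
  S via S→a A: +{a}
  FIRST[S]={a,b}  FIRST[A]={b}  FIRST[B]={b}
round 2: (no change)
  FIRST[S]={a,b}  FIRST[A]={b}  FIRST[B]={b}

FIRST(S) = ["a", "b"]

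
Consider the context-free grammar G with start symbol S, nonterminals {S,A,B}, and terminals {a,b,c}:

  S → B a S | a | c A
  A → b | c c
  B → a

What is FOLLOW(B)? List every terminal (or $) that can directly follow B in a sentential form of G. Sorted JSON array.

Compute FIRST by fixpoint:
pass 1:
  A via A→b: +{b}
  A via A→c c: +{c}
  B via B→a: +{a}
  S via S→B a S: +{a}
  S via S→c A: +{c}
  FIRST[S]={a,c}  FIRST[A]={b,c}  FIRST[B]={a}
pass 2: (no change)
  FIRST[S]={a,c}  FIRST[A]={b,c}  FIRST[B]={a}

FOLLOW iteration:
initialize: $ ∈ FOLLOW(S)
[1]
  S→B a S: FOLLOW(B) ⊇ FIRST(a) = {a}; new: +{a}
  S→c A: FOLLOW(A) ⊇ FOLLOW(S) ⊇ {$}; new: +{$}
  S: {$}  A: {$}  B: {a}
[2] (stable)
  S: {$}  A: {$}  B: {a}

FOLLOW(B) = ["a"]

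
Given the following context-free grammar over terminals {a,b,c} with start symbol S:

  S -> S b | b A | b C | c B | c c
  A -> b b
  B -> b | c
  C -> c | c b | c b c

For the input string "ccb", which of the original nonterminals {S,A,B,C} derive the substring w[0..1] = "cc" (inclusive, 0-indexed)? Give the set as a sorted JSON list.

CNF form of G:
  S -> S T0 | T0 A | T0 C | T1 B | T1 T1
  A -> T0 T0
  B -> b | c
  C -> T1 T0 | T1 X2 | c
  T0 -> b
  T1 -> c
  X2 -> T0 T1

CYK table (by increasing span) (cells [i..j] with 0 ≤ i ≤ j ≤ 1 only):
  [0..0]={B,C,T1}  "c"  orig:{B,C}
  [1..1]={B,C,T1}  "c"  orig:{B,C}
  [0..1]={S}  "cc"

Original NTs in T[0,1] deriving "cc": ["S"]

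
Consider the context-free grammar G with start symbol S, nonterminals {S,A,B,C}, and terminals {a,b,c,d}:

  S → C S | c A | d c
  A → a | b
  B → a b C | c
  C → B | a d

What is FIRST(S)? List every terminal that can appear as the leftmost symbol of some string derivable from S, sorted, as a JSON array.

FIRST sets, iterate to fixpoint:
pass 1:
  A via A→a: +{a}
  A via A→b: +{b}
  B via B→a b C: +{a}
  B via B→c: +{c}
  C via C→B: +{a,c}
  S via S→C S: +{a,c}
  S via S→d c: +{d}
  FIRST(S)={a,c,d}  FIRST(A)={a,b}  FIRST(B)={a,c}  FIRST(C)={a,c}
pass 2: done
  FIRST(S)={a,c,d}  FIRST(A)={a,b}  FIRST(B)={a,c}  FIRST(C)={a,c}

FIRST(S) = ["a", "c", "d"]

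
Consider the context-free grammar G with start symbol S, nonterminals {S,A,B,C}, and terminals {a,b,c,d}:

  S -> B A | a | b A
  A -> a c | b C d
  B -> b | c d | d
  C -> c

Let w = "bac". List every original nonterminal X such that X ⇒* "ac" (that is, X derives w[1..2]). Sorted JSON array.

CNF form of G:
  S -> B A | T2 A | a
  A -> T0 T1 | T2 X4
  B -> T1 T3 | b | d
  C -> c
  T0 -> a
  T1 -> c
  T2 -> b
  T3 -> d
  X4 -> C T3

Fill CYK table bottom-up — only the sub-triangle for w[1..2]:
  [1..1]={S,T0}  "a"  orig:{S}
  [2..2]={C,T1}  "c"  orig:{C}
  [1..2]={A}  "ac"

Original NTs in T[1,2] deriving "ac": ["A"]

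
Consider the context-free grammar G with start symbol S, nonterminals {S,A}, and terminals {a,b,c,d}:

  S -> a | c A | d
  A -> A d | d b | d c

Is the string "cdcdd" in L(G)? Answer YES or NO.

Convert to CNF:
  S -> T2 A | a | d
  A -> A T0 | T0 T1 | T0 T2
  T0 -> d
  T1 -> b
  T2 -> c

CYK table (by increasing span):
  cell(0,0) c: {T2}  orig:{}
  cell(1,1) d: {S,T0}  orig:{S}
  cell(2,2) c: {T2}  orig:{}
  cell(3,3) d: {S,T0}  orig:{S}
  cell(4,4) d: {S,T0}  orig:{S}
  cell(0,1) cd: ∅
  cell(1,2) dc: {A}
  cell(2,3) cd: ∅
  cell(3,4) dd: ∅
  cell(0,2) cdc: {S}
  cell(1,3) dcd: {A}
  cell(2,4) cdd: ∅
  cell(0,3) cdcd: {S}
  cell(1,4) dcdd: {A}
  cell(0,4) cdcdd: {S}

S ∈ T[0,4] ⇒ YES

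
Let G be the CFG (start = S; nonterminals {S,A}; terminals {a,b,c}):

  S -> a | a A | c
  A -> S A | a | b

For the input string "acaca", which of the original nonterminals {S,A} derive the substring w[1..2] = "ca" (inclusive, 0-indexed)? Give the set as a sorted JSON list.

Convert to CNF:
  S -> T0 A | a | c
  A -> S A | a | b
  T0 -> a

CYK table (by increasing span), restricted to cells inside w[1..2]:
  [1..1]={S}  "c"
  [2..2]={A,S,T0}  "a"  orig:{A,S}
  [1..2]={A}  "ca"

Original NTs in T[1,2] deriving "ca": ["A"]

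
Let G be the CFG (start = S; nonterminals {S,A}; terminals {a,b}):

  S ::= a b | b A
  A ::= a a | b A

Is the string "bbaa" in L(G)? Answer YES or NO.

CNF form of G:
  S -> T0 T1 | T1 A
  A -> T0 T0 | T1 A
  T0 -> a
  T1 -> b

CYK table (by increasing span):
  cell(0,0) b: {T1}  orig:{}
  cell(1,1) b: {T1}  orig:{}
  cell(2,2) a: {T0}  orig:{}
  cell(3,3) a: {T0}  orig:{}
  cell(0,1) bb: ∅
  cell(1,2) ba: ∅
  cell(2,3) aa: {A}
  cell(0,2) bba: ∅
  cell(1,3) baa: {A,S}
  cell(0,3) bbaa: {A,S}

S ∈ T[0,3] ⇒ YES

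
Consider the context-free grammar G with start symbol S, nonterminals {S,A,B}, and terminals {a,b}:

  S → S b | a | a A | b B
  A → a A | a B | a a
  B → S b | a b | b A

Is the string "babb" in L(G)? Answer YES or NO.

CNF form of G:
  S -> S T1 | T0 A | T1 B | a
  A -> T0 A | T0 B | T0 T0
  B -> S T1 | T0 T1 | T1 A
  T0 -> a
  T1 -> b

CYK table (by increasing span):
  [0..0]={T1}  "b"  orig:{}
  [1..1]={S,T0}  "a"  orig:{S}
  [2..2]={T1}  "b"  orig:{}
  [3..3]={T1}  "b"  orig:{}
  [0..1]=∅  "ba"
  [1..2]={B,S}  "ab"
  [2..3]=∅  "bb"
  [0..2]={S}  "bab"
  [1..3]={B,S}  "abb"
  [0..3]={B,S}  "babb"

S ∈ T[0,3] ⇒ YES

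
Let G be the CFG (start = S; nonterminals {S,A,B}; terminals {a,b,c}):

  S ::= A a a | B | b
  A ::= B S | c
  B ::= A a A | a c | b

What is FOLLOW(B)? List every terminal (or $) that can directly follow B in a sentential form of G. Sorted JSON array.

Compute FIRST by fixpoint:
pass 1:
  A via A→c: +{c}
  B via B→A a A: +{c}
  B via B→a c: +{a}
  B via B→b: +{b}
  S via S→A a a: +{c}
  S via S→B: +{a,b}
  FIRST[S]={a,b,c}  FIRST[A]={c}  FIRST[B]={a,b,c}
pass 2:
  A via A→B S: +{a,b}
  FIRST[S]={a,b,c}  FIRST[A]={a,b,c}  FIRST[B]={a,b,c}
pass 3: done
  FIRST[S]={a,b,c}  FIRST[A]={a,b,c}  FIRST[B]={a,b,c}

Compute FOLLOW by fixpoint:
initialize: $ ∈ FOLLOW(S)
round 1:
  A→B S: FOLLOW(B) ⊇ FIRST(S) = {a,b,c}; new: +{a,b,c}
  B→A a A: FOLLOW(A) ⊇ FIRST(a) = {a}; new: +{a}
  B→A a A: FOLLOW(A) ⊇ FOLLOW(B) ⊇ {a,b,c}; new: +{b,c}
  S→B: FOLLOW(B) ⊇ FOLLOW(S) ⊇ {$}; new: +{$}
  S: {$}  A: {a,b,c}  B: {$,a,b,c}
round 2:
  A→B S: FOLLOW(S) ⊇ FOLLOW(A) ⊇ {a,b,c}; new: +{a,b,c}
  B→A a A: FOLLOW(A) ⊇ FOLLOW(B) ⊇ {$,a,b,c}; new: +{$}
  S: {$,a,b,c}  A: {$,a,b,c}  B: {$,a,b,c}
round 3: — fixpoint
  S: {$,a,b,c}  A: {$,a,b,c}  B: {$,a,b,c}

FOLLOW(B) = ["$", "a", "b", "c"]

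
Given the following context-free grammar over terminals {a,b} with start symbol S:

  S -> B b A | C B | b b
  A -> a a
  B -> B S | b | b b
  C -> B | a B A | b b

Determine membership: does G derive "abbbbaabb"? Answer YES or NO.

CNF form of G:
  S -> B X3 | C B | T1 T1
  A -> T0 T0
  B -> B S | T1 T1 | b
  C -> B S | T0 X2 | T1 T1 | b
  T0 -> a
  T1 -> b
  X2 -> B A
  X3 -> T1 A

CYK fill:
  cell(0,0) a: {T0}  orig:{}
  cell(1,1) b: {B,C,T1}  orig:{B,C}
  cell(2,2) b: {B,C,T1}  orig:{B,C}
  cell(3,3) b: {B,C,T1}  orig:{B,C}
  cell(4,4) b: {B,C,T1}  orig:{B,C}
  cell(5,5) a: {T0}  orig:{}
  cell(6,6) a: {T0}  orig:{}
  cell(7,7) b: {B,C,T1}  orig:{B,C}
  cell(8,8) b: {B,C,T1}  orig:{B,C}
  cell(0,1) ab: ∅
  cell(1,2) bb: {B,C,S}
  cell(2,3) bb: {B,C,S}
  cell(3,4) bb: {B,C,S}
  cell(4,5) ba: ∅
  cell(5,6) aa: {A}
  cell(6,7) ab: ∅
  cell(7,8) bb: {B,C,S}
  cell(0,2) abb: ∅
  cell(1,3) bbb: {B,C,S}
  cell(2,4) bbb: {B,C,S}
  cell(3,5) bba: ∅
  cell(4,6) baa: {X2,X3}  orig:{}
  cell(5,7) aab: ∅
  cell(6,8) abb: ∅
  cell(0,3) abbb: ∅
  cell(1,4) bbbb: {B,C,S}
  cell(2,5) bbba: ∅
  cell(3,6) bbaa: {S,X2}  orig:{S}
  cell(4,7) baab: ∅
  cell(5,8) aabb: ∅
  cell(0,4) abbbb: ∅
  cell(1,5) bbbba: ∅
  cell(2,6) bbbaa: {B,C,S,X2}  orig:{B,C,S}
  cell(3,7) bbaab: ∅
  cell(4,8) baabb: ∅
  cell(0,5) abbbba: ∅
  cell(1,6) bbbbaa: {B,C,S,X2}  orig:{B,C,S}
  cell(2,7) bbbaab: {S}
  cell(3,8) bbaabb: ∅
  cell(0,6) abbbbaa: {C}
  cell(1,7) bbbbaab: {B,C,S}
  cell(2,8) bbbaabb: {B,C,S}
  cell(0,7) abbbbaab: {S}
  cell(1,8) bbbbaabb: {B,C,S}
  cell(0,8) abbbbaabb: {S}

S ∈ T[0,8] ⇒ YES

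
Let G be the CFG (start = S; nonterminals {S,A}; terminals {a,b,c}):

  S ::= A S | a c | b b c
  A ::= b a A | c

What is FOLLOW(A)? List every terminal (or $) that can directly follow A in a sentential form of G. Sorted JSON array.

FIRST iteration:
iter 1:
  A via A→b a A: +{b}
  A via A→c: +{c}
  S via S→A S: +{b,c}
  S via S→a c: +{a}
  FIRST(S)={a,b,c}  FIRST(A)={b,c}
iter 2: done
  FIRST(S)={a,b,c}  FIRST(A)={b,c}

FOLLOW iteration:
initialize: $ ∈ FOLLOW(S)
[1]
  S→A S: FOLLOW(A) ⊇ FIRST(S) = {a,b,c}; new: +{a,b,c}
  FOLLOW[S]={$}  FOLLOW[A]={a,b,c}
[2] (no change)
  FOLLOW[S]={$}  FOLLOW[A]={a,b,c}

FOLLOW(A) = ["a", "b", "c"]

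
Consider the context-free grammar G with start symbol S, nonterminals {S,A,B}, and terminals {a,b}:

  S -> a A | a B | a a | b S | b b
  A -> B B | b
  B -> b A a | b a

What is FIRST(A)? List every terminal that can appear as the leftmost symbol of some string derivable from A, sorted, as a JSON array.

FIRST iteration:
[1]
  A via A→b: +{b}
  B via B→b A a: +{b}
  S via S→a A: +{a}
  S via S→b S: +{b}
  S: {a,b}  A: {b}  B: {b}
[2] — fixpoint
  S: {a,b}  A: {b}  B: {b}

FIRST(A) = ["b"]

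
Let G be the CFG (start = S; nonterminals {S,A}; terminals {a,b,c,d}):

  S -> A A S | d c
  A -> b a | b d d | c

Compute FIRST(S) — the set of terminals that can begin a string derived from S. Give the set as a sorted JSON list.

FIRST sets, iterate to fixpoint:
pass 1:
  A via A→b a: +{b}
  A via A→c: +{c}
  S via S→A A S: +{b,c}
  S via S→d c: +{d}
  FIRST(S)={b,c,d}  FIRST(A)={b,c}
pass 2: (no change)
  FIRST(S)={b,c,d}  FIRST(A)={b,c}

FIRST(S) = ["b", "c", "d"]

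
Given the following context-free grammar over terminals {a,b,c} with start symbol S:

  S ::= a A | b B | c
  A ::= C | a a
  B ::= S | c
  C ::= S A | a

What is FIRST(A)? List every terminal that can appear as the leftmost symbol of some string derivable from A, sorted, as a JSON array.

Compute FIRST by fixpoint:
pass 1:
  A via A→a a: +{a}
  B via B→c: +{c}
  C via C→a: +{a}
  S via S→a A: +{a}
  S via S→b B: +{b}
  S via S→c: +{c}
  FIRST(S)={a,b,c}  FIRST(A)={a}  FIRST(B)={c}  FIRST(C)={a}
pass 2:
  B via B→S: +{a,b}
  C via C→S A: +{b,c}
  FIRST(S)={a,b,c}  FIRST(A)={a}  FIRST(B)={a,b,c}  FIRST(C)={a,b,c}
pass 3:
  A via A→C: +{b,c}
  FIRST(S)={a,b,c}  FIRST(A)={a,b,c}  FIRST(B)={a,b,c}  FIRST(C)={a,b,c}
pass 4: done
  FIRST(S)={a,b,c}  FIRST(A)={a,b,c}  FIRST(B)={a,b,c}  FIRST(C)={a,b,c}

FIRST(A) = ["a", "b", "c"]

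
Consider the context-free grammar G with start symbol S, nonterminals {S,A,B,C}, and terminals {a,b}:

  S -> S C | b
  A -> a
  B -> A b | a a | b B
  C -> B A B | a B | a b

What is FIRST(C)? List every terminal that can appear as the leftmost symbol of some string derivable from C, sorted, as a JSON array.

Compute FIRST by fixpoint:
iter 1:
  A via A→a: +{a}
  B via B→A b: +{a}
  B via B→b B: +{b}
  C via C→B A B: +{a,b}
  S via S→b: +{b}
  FIRST(S)={b}  FIRST(A)={a}  FIRST(B)={a,b}  FIRST(C)={a,b}
iter 2: done
  FIRST(S)={b}  FIRST(A)={a}  FIRST(B)={a,b}  FIRST(C)={a,b}

FIRST(C) = ["a", "b"]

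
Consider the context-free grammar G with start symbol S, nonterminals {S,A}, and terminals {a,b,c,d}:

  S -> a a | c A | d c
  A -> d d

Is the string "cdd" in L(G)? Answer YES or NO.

Convert to CNF:
  S -> T0 T2 | T1 T1 | T2 A
  A -> T0 T0
  T0 -> d
  T1 -> a
  T2 -> c

CYK fill:
  T[0,0] 'c' = {T2}  orig:{}
  T[1,1] 'd' = {T0}  orig:{}
  T[2,2] 'd' = {T0}  orig:{}
  T[0,1] 'cd' = ∅
  T[1,2] 'dd' = {A}
  T[0,2] 'cdd' = {S}

S ∈ T[0,2] ⇒ YES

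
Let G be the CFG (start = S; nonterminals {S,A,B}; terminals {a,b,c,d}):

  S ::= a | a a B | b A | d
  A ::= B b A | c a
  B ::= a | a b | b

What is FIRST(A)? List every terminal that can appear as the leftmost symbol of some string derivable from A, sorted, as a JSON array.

FIRST sets, iterate to fixpoint:
[1]
  A via A→c a: +{c}
  B via B→a: +{a}
  B via B→b: +{b}
  S via S→a: +{a}
  S via S→b A: +{b}
  S via S→d: +{d}
  FIRST(S)={a,b,d}  FIRST(A)={c}  FIRST(B)={a,b}
[2]
  A via A→B b A: +{a,b}
  FIRST(S)={a,b,d}  FIRST(A)={a,b,c}  FIRST(B)={a,b}
[3] (no change)
  FIRST(S)={a,b,d}  FIRST(A)={a,b,c}  FIRST(B)={a,b}

FIRST(A) = ["a", "b", "c"]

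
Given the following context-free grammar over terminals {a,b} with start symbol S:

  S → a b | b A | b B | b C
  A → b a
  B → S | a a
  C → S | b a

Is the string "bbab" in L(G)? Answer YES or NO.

Convert to CNF:
  S -> T0 A | T0 B | T0 C | T1 T0
  A -> T0 T1
  B -> T0 A | T0 B | T0 C | T1 T0 | T1 T1
  C -> T0 A | T0 B | T0 C | T0 T1 | T1 T0
  T0 -> b
  T1 -> a

CYK table (by increasing span):
  cell(0,0) b: {T0}  orig:{}
  cell(1,1) b: {T0}  orig:{}
  cell(2,2) a: {T1}  orig:{}
  cell(3,3) b: {T0}  orig:{}
  cell(0,1) bb: ∅
  cell(1,2) ba: {A,C}
  cell(2,3) ab: {B,C,S}
  cell(0,2) bba: {B,C,S}
  cell(1,3) bab: {B,C,S}
  cell(0,3) bbab: {B,C,S}

S ∈ T[0,3] ⇒ YES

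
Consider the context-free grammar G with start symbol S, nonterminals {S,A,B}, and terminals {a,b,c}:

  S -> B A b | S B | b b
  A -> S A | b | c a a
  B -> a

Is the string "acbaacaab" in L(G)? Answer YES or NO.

Convert to CNF:
  S -> B X4 | S B | T2 T2
  A -> S A | T0 X3 | b
  B -> a
  T0 -> c
  T1 -> a
  T2 -> b
  X3 -> T1 T1
  X4 -> A T2

CYK fill:
  cell(0,0) a: {B,T1}  orig:{B}
  cell(1,1) c: {T0}  orig:{}
  cell(2,2) b: {A,T2}  orig:{A}
  cell(3,3) a: {B,T1}  orig:{B}
  cell(4,4) a: {B,T1}  orig:{B}
  cell(5,5) c: {T0}  orig:{}
  cell(6,6) a: {B,T1}  orig:{B}
  cell(7,7) a: {B,T1}  orig:{B}
  cell(8,8) b: {A,T2}  orig:{A}
  cell(0,1) ac: ∅
  cell(1,2) cb: ∅
  cell(2,3) ba: ∅
  cell(3,4) aa: {X3}  orig:{}
  cell(4,5) ac: ∅
  cell(5,6) ca: ∅
  cell(6,7) aa: {X3}  orig:{}
  cell(7,8) ab: ∅
  cell(0,2) acb: ∅
  cell(1,3) cba: ∅
  cell(2,4) baa: ∅
  cell(3,5) aac: ∅
  cell(4,6) aca: ∅
  cell(5,7) caa: {A}
  cell(6,8) aab: ∅
  cell(0,3) acba: ∅
  cell(1,4) cbaa: ∅
  cell(2,5) baac: ∅
  cell(3,6) aaca: ∅
  cell(4,7) acaa: ∅
  cell(5,8) caab: {X4}  orig:{}
  cell(0,4) acbaa: ∅
  cell(1,5) cbaac: ∅
  cell(2,6) baaca: ∅
  cell(3,7) aacaa: ∅
  cell(4,8) acaab: {S}
  cell(0,5) acbaac: ∅
  cell(1,6) cbaaca: ∅
  cell(2,7) baacaa: ∅
  cell(3,8) aacaab: ∅
  cell(0,6) acbaaca: ∅
  cell(1,7) cbaacaa: ∅
  cell(2,8) baacaab: ∅
  cell(0,7) acbaacaa: ∅
  cell(1,8) cbaacaab: ∅
  cell(0,8) acbaacaab: ∅

S ∉ T[0,8] ⇒ NO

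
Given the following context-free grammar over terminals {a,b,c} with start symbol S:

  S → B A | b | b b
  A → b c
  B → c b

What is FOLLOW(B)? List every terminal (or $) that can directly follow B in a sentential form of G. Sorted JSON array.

Compute FIRST by fixpoint:
iter 1:
  A via A→b c: +{b}
  B via B→c b: +{c}
  S via S→B A: +{c}
  S via S→b: +{b}
  S: {b,c}  A: {b}  B: {c}
iter 2: — fixpoint
  S: {b,c}  A: {b}  B: {c}

FOLLOW iteration:
seed FOLLOW(S) with $
iter 1:
  S→B A: FOLLOW(B) ⊇ FIRST(A) = {b}; new: +{b}
  S→B A: FOLLOW(A) ⊇ FOLLOW(S) ⊇ {$}; new: +{$}
  S: {$}  A: {$}  B: {b}
iter 2: (stable)
  S: {$}  A: {$}  B: {b}

FOLLOW(B) = ["b"]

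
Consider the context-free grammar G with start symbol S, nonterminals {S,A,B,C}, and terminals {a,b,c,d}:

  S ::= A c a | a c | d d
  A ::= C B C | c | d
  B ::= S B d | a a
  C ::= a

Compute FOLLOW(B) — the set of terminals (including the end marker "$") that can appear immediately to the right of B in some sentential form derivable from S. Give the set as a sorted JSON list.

Compute FIRST by fixpoint:
pass 1:
  A via A→c: +{c}
  A via A→d: +{d}
  B via B→a a: +{a}
  C via C→a: +{a}
  S via S→A c a: +{c,d}
  S via S→a c: +{a}
  FIRST(S)={a,c,d}  FIRST(A)={c,d}  FIRST(B)={a}  FIRST(C)={a}
pass 2:
  A via A→C B C: +{a}
  B via B→S B d: +{c,d}
  FIRST(S)={a,c,d}  FIRST(A)={a,c,d}  FIRST(B)={a,c,d}  FIRST(C)={a}
pass 3: (stable)
  FIRST(S)={a,c,d}  FIRST(A)={a,c,d}  FIRST(B)={a,c,d}  FIRST(C)={a}

FOLLOW iteration:
initialize: $ ∈ FOLLOW(S)
pass 1:
  A→C B C: FOLLOW(C) ⊇ FIRST(B) = {a,c,d}; new: +{a,c,d}
  A→C B C: FOLLOW(B) ⊇ FIRST(C) = {a}; new: +{a}
  B→S B d: FOLLOW(S) ⊇ FIRST(B) = {a,c,d}; new: +{a,c,d}
  B→S B d: FOLLOW(B) ⊇ FIRST(d) = {d}; new: +{d}
  S→A c a: FOLLOW(A) ⊇ FIRST(c) = {c}; new: +{c}
  FOLLOW(S)={$,a,c,d}  FOLLOW(A)={c}  FOLLOW(B)={a,d}  FOLLOW(C)={a,c,d}
pass 2: (no change)
  FOLLOW(S)={$,a,c,d}  FOLLOW(A)={c}  FOLLOW(B)={a,d}  FOLLOW(C)={a,c,d}

FOLLOW(B) = ["a", "d"]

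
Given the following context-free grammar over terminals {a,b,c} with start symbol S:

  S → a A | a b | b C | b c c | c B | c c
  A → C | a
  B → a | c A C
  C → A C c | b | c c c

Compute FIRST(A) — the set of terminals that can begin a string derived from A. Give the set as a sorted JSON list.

FIRST iteration:
round 1:
  A via A→a: +{a}
  B via B→a: +{a}
  B via B→c A C: +{c}
  C via C→A C c: +{a}
  C via C→b: +{b}
  C via C→c c c: +{c}
  S via S→a A: +{a}
  S via S→b C: +{b}
  S via S→c B: +{c}
  S: {a,b,c}  A: {a}  B: {a,c}  C: {a,b,c}
round 2:
  A via A→C: +{b,c}
  S: {a,b,c}  A: {a,b,c}  B: {a,c}  C: {a,b,c}
round 3: (no change)
  S: {a,b,c}  A: {a,b,c}  B: {a,c}  C: {a,b,c}

FIRST(A) = ["a", "b", "c"]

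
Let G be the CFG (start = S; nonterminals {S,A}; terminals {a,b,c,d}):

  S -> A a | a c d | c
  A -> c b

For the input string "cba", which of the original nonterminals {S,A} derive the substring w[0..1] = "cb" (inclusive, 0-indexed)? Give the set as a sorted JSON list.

Convert to CNF:
  S -> A T2 | T2 X4 | c
  A -> T0 T1
  T0 -> c
  T1 -> b
  T2 -> a
  T3 -> d
  X4 -> T0 T3

CYK table (by increasing span) — only the sub-triangle for w[0..1]:
  cell(0,0) c: {S,T0}  orig:{S}
  cell(1,1) b: {T1}  orig:{}
  cell(0,1) cb: {A}

Original NTs in T[0,1] deriving "cb": ["A"]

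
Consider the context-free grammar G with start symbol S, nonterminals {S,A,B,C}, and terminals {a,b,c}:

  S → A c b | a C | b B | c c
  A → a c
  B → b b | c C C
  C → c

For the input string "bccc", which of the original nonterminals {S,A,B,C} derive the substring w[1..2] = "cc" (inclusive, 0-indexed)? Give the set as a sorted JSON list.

CNF form of G:
  S -> A X4 | T0 C | T1 T1 | T2 B
  A -> T0 T1
  B -> T1 X3 | T2 T2
  C -> c
  T0 -> a
  T1 -> c
  T2 -> b
  X3 -> C C
  X4 -> T1 T2

CYK table (by increasing span), restricted to cells inside w[1..2]:
  cell(1,1) c: {C,T1}  orig:{C}
  cell(2,2) c: {C,T1}  orig:{C}
  cell(1,2) cc: {S,X3}  orig:{S}

Original NTs in T[1,2] deriving "cc": ["S"]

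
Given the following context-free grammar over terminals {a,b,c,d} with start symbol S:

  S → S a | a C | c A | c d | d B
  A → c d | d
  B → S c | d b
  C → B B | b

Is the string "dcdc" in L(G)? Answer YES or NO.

CNF form of G:
  S -> S T3 | T0 A | T0 T1 | T1 B | T3 C
  A -> T0 T1 | d
  B -> S T0 | T1 T2
  C -> B B | b
  T0 -> c
  T1 -> d
  T2 -> b
  T3 -> a

CYK fill:
  T[0,0] 'd' = {A,T1}  orig:{A}
  T[1,1] 'c' = {T0}  orig:{}
  T[2,2] 'd' = {A,T1}  orig:{A}
  T[3,3] 'c' = {T0}  orig:{}
  T[0,1] 'dc' = ∅
  T[1,2] 'cd' = {A,S}
  T[2,3] 'dc' = ∅
  T[0,2] 'dcd' = ∅
  T[1,3] 'cdc' = {B}
  T[0,3] 'dcdc' = {S}

S ∈ T[0,3] ⇒ YES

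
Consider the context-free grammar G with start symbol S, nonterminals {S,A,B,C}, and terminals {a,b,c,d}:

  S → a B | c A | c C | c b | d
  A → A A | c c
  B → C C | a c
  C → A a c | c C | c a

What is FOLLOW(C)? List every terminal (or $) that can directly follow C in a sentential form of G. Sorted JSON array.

Compute FIRST by fixpoint:
iter 1:
  A via A→c c: +{c}
  B via B→a c: +{a}
  C via C→A a c: +{c}
  S via S→a B: +{a}
  S via S→c A: +{c}
  S via S→d: +{d}
  S: {a,c,d}  A: {c}  B: {a}  C: {c}
iter 2:
  B via B→C C: +{c}
  S: {a,c,d}  A: {c}  B: {a,c}  C: {c}
iter 3: done
  S: {a,c,d}  A: {c}  B: {a,c}  C: {c}

FOLLOW sets:
seed FOLLOW(S) with $
round 1:
  A→A A: FOLLOW(A) ⊇ FIRST(A) = {c}; new: +{c}
  B→C C: FOLLOW(C) ⊇ FIRST(C) = {c}; new: +{c}
  C→A a c: FOLLOW(A) ⊇ FIRST(a) = {a}; new: +{a}
  S→a B: FOLLOW(B) ⊇ FOLLOW(S) ⊇ {$}; new: +{$}
  S→c A: FOLLOW(A) ⊇ FOLLOW(S) ⊇ {$}; new: +{$}
  S→c C: FOLLOW(C) ⊇ FOLLOW(S) ⊇ {$}; new: +{$}
  S: {$}  A: {$,a,c}  B: {$}  C: {$,c}
round 2: (stable)
  S: {$}  A: {$,a,c}  B: {$}  C: {$,c}

FOLLOW(C) = ["$", "c"]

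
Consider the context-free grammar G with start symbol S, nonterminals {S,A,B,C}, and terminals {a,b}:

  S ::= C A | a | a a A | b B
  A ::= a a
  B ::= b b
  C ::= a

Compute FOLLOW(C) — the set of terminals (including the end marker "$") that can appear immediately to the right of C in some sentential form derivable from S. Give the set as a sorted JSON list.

FIRST sets, iterate to fixpoint:
[1]
  A via A→a a: +{a}
  B via B→b b: +{b}
  C via C→a: +{a}
  S via S→C A: +{a}
  S via S→b B: +{b}
  S: {a,b}  A: {a}  B: {b}  C: {a}
[2] (no change)
  S: {a,b}  A: {a}  B: {b}  C: {a}

Compute FOLLOW by fixpoint:
FOLLOW(S) := {$}
round 1:
  S→C A: FOLLOW(C) ⊇ FIRST(A) = {a}; new: +{a}
  S→C A: FOLLOW(A) ⊇ FOLLOW(S) ⊇ {$}; new: +{$}
  S→b B: FOLLOW(B) ⊇ FOLLOW(S) ⊇ {$}; new: +{$}
  S: {$}  A: {$}  B: {$}  C: {a}
round 2: (no change)
  S: {$}  A: {$}  B: {$}  C: {a}

FOLLOW(C) = ["a"]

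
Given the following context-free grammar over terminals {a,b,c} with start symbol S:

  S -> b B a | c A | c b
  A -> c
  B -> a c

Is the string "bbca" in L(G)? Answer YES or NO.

CNF form of G:
  S -> T1 A | T1 T2 | T2 X3
  A -> c
  B -> T0 T1
  T0 -> a
  T1 -> c
  T2 -> b
  X3 -> B T0

Fill CYK table bottom-up:
  [0..0]={T2}  "b"  orig:{}
  [1..1]={T2}  "b"  orig:{}
  [2..2]={A,T1}  "c"  orig:{A}
  [3..3]={T0}  "a"  orig:{}
  [0..1]=∅  "bb"
  [1..2]=∅  "bc"
  [2..3]=∅  "ca"
  [0..2]=∅  "bbc"
  [1..3]=∅  "bca"
  [0..3]=∅  "bbca"

S ∉ T[0,3] ⇒ NO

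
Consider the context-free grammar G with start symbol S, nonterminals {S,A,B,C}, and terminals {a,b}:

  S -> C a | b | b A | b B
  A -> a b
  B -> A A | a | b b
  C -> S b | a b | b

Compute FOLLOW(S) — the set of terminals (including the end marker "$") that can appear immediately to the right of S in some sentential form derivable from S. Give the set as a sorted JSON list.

FIRST iteration:
iter 1:
  A via A→a b: +{a}
  B via B→A A: +{a}
  B via B→b b: +{b}
  C via C→a b: +{a}
  C via C→b: +{b}
  S via S→C a: +{a,b}
  FIRST(S)={a,b}  FIRST(A)={a}  FIRST(B)={a,b}  FIRST(C)={a,b}
iter 2: (stable)
  FIRST(S)={a,b}  FIRST(A)={a}  FIRST(B)={a,b}  FIRST(C)={a,b}

Compute FOLLOW by fixpoint:
seed FOLLOW(S) with $
iter 1:
  B→A A: FOLLOW(A) ⊇ FIRST(A) = {a}; new: +{a}
  C→S b: FOLLOW(S) ⊇ FIRST(b) = {b}; new: +{b}
  S→C a: FOLLOW(C) ⊇ FIRST(a) = {a}; new: +{a}
  S→b A: FOLLOW(A) ⊇ FOLLOW(S) ⊇ {$,b}; new: +{$,b}
  S→b B: FOLLOW(B) ⊇ FOLLOW(S) ⊇ {$,b}; new: +{$,b}
  FOLLOW[S]={$,b}  FOLLOW[A]={$,a,b}  FOLLOW[B]={$,b}  FOLLOW[C]={a}
iter 2: done
  FOLLOW[S]={$,b}  FOLLOW[A]={$,a,b}  FOLLOW[B]={$,b}  FOLLOW[C]={a}

FOLLOW(S) = ["$", "b"]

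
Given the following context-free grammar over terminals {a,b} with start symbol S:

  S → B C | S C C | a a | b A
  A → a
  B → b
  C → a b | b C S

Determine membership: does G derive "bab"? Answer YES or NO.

Convert to CNF:
  S -> B C | S X3 | T0 T0 | T1 A
  A -> a
  B -> b
  C -> T0 T1 | T1 X2
  T0 -> a
  T1 -> b
  X2 -> C S
  X3 -> C C

Fill CYK table bottom-up:
  T[0,0] 'b' = {B,T1}  orig:{B}
  T[1,1] 'a' = {A,T0}  orig:{A}
  T[2,2] 'b' = {B,T1}  orig:{B}
  T[0,1] 'ba' = {S}
  T[1,2] 'ab' = {C}
  T[0,2] 'bab' = {S}

S ∈ T[0,2] ⇒ YES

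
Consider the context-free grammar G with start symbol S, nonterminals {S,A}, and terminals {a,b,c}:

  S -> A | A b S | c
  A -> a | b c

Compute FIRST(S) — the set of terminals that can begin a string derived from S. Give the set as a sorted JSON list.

FIRST iteration:
[1]
  A via A→a: +{a}
  A via A→b c: +{b}
  S via S→A: +{a,b}
  S via S→c: +{c}
  S: {a,b,c}  A: {a,b}
[2] (stable)
  S: {a,b,c}  A: {a,b}

FIRST(S) = ["a", "b", "c"]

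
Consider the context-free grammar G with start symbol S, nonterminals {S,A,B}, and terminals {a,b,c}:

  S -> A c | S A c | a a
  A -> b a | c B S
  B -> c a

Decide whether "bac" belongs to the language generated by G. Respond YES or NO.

Convert to CNF:
  S -> A T2 | S X4 | T1 T1
  A -> T0 T1 | T2 X3
  B -> T2 T1
  T0 -> b
  T1 -> a
  T2 -> c
  X3 -> B S
  X4 -> A T2

Fill CYK table bottom-up:
  [0..0]={T0}  "b"  orig:{}
  [1..1]={T1}  "a"  orig:{}
  [2..2]={T2}  "c"  orig:{}
  [0..1]={A}  "ba"
  [1..2]=∅  "ac"
  [0..2]={S,X4}  "bac"  orig:{S}

S ∈ T[0,2] ⇒ YES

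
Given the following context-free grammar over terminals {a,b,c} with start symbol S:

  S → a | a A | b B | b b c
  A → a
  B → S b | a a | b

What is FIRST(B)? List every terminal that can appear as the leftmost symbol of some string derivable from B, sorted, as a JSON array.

FIRST iteration:
[1]
  A via A→a: +{a}
  B via B→a a: +{a}
  B via B→b: +{b}
  S via S→a: +{a}
  S via S→b B: +{b}
  S: {a,b}  A: {a}  B: {a,b}
[2] (no change)
  S: {a,b}  A: {a}  B: {a,b}

FIRST(B) = ["a", "b"]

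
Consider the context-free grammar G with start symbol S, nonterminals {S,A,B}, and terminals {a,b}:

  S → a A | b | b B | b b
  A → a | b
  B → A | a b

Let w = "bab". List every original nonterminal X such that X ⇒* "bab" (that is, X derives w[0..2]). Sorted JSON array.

Convert to CNF:
  S -> T0 A | T1 B | T1 T1 | b
  A -> a | b
  B -> T0 T1 | a | b
  T0 -> a
  T1 -> b

CYK table (by increasing span) — only the sub-triangle for w[0..2]:
  T[0,0] 'b' = {A,B,S,T1}  orig:{A,B,S}
  T[1,1] 'a' = {A,B,T0}  orig:{A,B}
  T[2,2] 'b' = {A,B,S,T1}  orig:{A,B,S}
  T[0,1] 'ba' = {S}
  T[1,2] 'ab' = {B,S}
  T[0,2] 'bab' = {S}

Original NTs in T[0,2] deriving "bab": ["S"]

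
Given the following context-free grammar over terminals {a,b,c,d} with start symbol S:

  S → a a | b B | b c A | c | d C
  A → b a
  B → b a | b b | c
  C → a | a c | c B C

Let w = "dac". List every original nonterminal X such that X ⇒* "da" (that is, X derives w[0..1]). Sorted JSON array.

CNF form of G:
  S -> T0 B | T0 X5 | T1 T1 | T3 C | c
  A -> T0 T1
  B -> T0 T0 | T0 T1 | c
  C -> T1 T2 | T2 X4 | a
  T0 -> b
  T1 -> a
  T2 -> c
  T3 -> d
  X4 -> B C
  X5 -> T2 A

CYK fill, restricted to cells inside w[0..1]:
  [0..0]={T3}  "d"  orig:{}
  [1..1]={C,T1}  "a"  orig:{C}
  [0..1]={S}  "da"

Original NTs in T[0,1] deriving "da": ["S"]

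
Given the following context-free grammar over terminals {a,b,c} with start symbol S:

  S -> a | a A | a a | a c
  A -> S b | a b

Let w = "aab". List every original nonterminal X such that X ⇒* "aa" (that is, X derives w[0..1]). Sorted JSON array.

CNF form of G:
  S -> T1 A | T1 T1 | T1 T2 | a
  A -> S T0 | T1 T0
  T0 -> b
  T1 -> a
  T2 -> c

CYK table (by increasing span), restricted to cells inside w[0..1]:
  T[0,0] 'a' = {S,T1}  orig:{S}
  T[1,1] 'a' = {S,T1}  orig:{S}
  T[0,1] 'aa' = {S}

Original NTs in T[0,1] deriving "aa": ["S"]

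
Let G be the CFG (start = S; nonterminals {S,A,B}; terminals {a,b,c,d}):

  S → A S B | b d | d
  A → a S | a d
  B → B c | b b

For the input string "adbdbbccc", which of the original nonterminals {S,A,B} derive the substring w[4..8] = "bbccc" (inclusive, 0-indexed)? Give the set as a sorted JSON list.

Convert to CNF:
  S -> A X4 | T3 T1 | d
  A -> T0 S | T0 T1
  B -> B T2 | T3 T3
  T0 -> a
  T1 -> d
  T2 -> c
  T3 -> b
  X4 -> S B

CYK fill (cells [i..j] with 4 ≤ i ≤ j ≤ 8 only):
  cell(4,4) b: {T3}  orig:{}
  cell(5,5) b: {T3}  orig:{}
  cell(6,6) c: {T2}  orig:{}
  cell(7,7) c: {T2}  orig:{}
  cell(8,8) c: {T2}  orig:{}
  cell(4,5) bb: {B}
  cell(5,6) bc: ∅
  cell(6,7) cc: ∅
  cell(7,8) cc: ∅
  cell(4,6) bbc: {B}
  cell(5,7) bcc: ∅
  cell(6,8) ccc: ∅
  cell(4,7) bbcc: {B}
  cell(5,8) bccc: ∅
  cell(4,8) bbccc: {B}

Original NTs in T[4,8] deriving "bbccc": ["B"]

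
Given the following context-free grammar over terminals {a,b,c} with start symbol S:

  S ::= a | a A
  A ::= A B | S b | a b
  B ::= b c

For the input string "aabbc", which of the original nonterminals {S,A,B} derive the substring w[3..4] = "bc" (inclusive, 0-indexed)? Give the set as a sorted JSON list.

CNF form of G:
  S -> T1 A | a
  A -> A B | S T0 | T1 T0
  B -> T0 T2
  T0 -> b
  T1 -> a
  T2 -> c

CYK table (by increasing span) — only the sub-triangle for w[3..4]:
  cell(3,3) b: {T0}  orig:{}
  cell(4,4) c: {T2}  orig:{}
  cell(3,4) bc: {B}

Original NTs in T[3,4] deriving "bc": ["B"]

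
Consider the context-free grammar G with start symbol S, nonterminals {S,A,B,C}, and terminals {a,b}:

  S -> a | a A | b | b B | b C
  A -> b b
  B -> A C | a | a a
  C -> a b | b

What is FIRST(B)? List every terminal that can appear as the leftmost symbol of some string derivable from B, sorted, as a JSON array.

Compute FIRST by fixpoint:
round 1:
  A via A→b b: +{b}
  B via B→A C: +{b}
  B via B→a: +{a}
  C via C→a b: +{a}
  C via C→b: +{b}
  S via S→a: +{a}
  S via S→b: +{b}
  S: {a,b}  A: {b}  B: {a,b}  C: {a,b}
round 2: (no change)
  S: {a,b}  A: {b}  B: {a,b}  C: {a,b}

FIRST(B) = ["a", "b"]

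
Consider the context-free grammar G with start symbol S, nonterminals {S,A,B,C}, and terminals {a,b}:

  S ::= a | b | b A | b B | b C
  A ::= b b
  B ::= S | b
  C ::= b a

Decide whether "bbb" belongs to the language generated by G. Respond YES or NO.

CNF form of G:
  S -> T0 A | T0 B | T0 C | a | b
  A -> T0 T0
  B -> T0 A | T0 B | T0 C | a | b
  C -> T0 T1
  T0 -> b
  T1 -> a

Fill CYK table bottom-up:
  cell(0,0) b: {B,S,T0}  orig:{B,S}
  cell(1,1) b: {B,S,T0}  orig:{B,S}
  cell(2,2) b: {B,S,T0}  orig:{B,S}
  cell(0,1) bb: {A,B,S}
  cell(1,2) bb: {A,B,S}
  cell(0,2) bbb: {B,S}

S ∈ T[0,2] ⇒ YES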